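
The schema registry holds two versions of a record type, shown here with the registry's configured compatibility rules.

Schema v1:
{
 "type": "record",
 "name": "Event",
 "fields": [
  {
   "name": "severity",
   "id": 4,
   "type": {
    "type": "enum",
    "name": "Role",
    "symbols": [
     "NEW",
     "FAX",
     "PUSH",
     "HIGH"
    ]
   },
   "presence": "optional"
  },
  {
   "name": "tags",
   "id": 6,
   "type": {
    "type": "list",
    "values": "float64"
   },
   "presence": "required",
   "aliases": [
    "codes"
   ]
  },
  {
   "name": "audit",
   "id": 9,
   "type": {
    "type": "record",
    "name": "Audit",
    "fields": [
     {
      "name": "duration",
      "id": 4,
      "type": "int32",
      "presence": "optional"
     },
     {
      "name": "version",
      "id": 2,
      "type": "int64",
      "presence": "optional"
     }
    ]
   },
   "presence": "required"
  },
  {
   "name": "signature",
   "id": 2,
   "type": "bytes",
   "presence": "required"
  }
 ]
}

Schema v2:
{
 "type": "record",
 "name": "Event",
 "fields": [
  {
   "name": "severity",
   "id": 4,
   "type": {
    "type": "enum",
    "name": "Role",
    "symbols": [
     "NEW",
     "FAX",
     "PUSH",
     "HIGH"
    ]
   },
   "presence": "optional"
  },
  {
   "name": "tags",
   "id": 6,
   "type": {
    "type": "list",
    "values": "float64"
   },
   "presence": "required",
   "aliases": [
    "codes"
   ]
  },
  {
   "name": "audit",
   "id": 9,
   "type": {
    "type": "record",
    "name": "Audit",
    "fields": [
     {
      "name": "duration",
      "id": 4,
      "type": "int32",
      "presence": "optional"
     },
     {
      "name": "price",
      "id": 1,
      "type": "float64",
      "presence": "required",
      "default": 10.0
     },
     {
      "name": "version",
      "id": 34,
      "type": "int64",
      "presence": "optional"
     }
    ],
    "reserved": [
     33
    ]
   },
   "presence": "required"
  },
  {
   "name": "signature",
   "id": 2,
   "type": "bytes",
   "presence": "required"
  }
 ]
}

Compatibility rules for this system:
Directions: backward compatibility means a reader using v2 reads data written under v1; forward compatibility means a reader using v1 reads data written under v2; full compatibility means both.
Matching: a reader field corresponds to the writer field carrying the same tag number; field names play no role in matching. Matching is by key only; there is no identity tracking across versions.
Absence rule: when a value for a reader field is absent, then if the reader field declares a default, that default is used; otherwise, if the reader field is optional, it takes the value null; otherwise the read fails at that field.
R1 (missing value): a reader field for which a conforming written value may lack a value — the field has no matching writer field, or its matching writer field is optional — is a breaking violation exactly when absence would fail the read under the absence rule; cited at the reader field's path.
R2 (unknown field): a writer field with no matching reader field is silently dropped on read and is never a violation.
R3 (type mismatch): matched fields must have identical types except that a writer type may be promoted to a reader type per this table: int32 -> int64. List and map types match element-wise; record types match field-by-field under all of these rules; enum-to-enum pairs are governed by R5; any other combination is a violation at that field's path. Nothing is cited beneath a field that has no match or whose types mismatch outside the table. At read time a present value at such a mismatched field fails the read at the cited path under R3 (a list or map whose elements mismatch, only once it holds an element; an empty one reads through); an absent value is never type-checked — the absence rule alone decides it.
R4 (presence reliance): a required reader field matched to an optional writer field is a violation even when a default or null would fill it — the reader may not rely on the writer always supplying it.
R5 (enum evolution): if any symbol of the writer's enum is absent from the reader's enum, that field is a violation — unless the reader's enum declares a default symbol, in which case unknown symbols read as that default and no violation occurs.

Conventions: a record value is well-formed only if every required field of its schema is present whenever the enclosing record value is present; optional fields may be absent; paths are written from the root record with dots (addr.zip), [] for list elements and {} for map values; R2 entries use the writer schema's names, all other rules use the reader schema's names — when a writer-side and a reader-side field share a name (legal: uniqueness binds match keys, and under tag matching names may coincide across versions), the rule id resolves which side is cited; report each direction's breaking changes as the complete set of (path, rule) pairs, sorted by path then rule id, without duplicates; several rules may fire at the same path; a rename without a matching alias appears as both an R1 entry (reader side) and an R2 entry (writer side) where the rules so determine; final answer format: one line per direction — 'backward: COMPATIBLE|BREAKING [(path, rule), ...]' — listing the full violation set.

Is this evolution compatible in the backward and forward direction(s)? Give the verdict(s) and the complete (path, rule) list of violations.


backward: COMPATIBLE []; forward: COMPATIBLE []

in Event below, arrows point writer -> reader
backward on Event — v2 reading data written by v1:
  severity: Role -> Role, writer optional; from severity
  tags: list<float64> -> list<float64>, writer required; from tags
  audit: Audit -> Audit, writer required; from audit
  signature: bytes -> bytes, writer required; from signature
  audit.duration: int32 -> int32, writer optional; from audit.duration
  no writer field matches reader audit.price
  no writer field matches reader audit.version
  audit.version (writer side), unknown to reader
  nothing fires on Event: backward is COMPATIBLE
forward on Event — v1 reading data written by v2:
  severity: Role -> Role, writer optional; from severity
  tags: list<float64> -> list<float64>, writer required; from tags
  audit: Audit -> Audit, writer required; from audit
  signature: bytes -> bytes, writer required; from signature
  audit.duration: int32 -> int32, writer optional; from audit.duration
  no writer field matches reader audit.version
  audit.price (writer side), unknown to reader
  audit.version (writer side), unknown to reader
  nothing fires on Event: forward is COMPATIBLE


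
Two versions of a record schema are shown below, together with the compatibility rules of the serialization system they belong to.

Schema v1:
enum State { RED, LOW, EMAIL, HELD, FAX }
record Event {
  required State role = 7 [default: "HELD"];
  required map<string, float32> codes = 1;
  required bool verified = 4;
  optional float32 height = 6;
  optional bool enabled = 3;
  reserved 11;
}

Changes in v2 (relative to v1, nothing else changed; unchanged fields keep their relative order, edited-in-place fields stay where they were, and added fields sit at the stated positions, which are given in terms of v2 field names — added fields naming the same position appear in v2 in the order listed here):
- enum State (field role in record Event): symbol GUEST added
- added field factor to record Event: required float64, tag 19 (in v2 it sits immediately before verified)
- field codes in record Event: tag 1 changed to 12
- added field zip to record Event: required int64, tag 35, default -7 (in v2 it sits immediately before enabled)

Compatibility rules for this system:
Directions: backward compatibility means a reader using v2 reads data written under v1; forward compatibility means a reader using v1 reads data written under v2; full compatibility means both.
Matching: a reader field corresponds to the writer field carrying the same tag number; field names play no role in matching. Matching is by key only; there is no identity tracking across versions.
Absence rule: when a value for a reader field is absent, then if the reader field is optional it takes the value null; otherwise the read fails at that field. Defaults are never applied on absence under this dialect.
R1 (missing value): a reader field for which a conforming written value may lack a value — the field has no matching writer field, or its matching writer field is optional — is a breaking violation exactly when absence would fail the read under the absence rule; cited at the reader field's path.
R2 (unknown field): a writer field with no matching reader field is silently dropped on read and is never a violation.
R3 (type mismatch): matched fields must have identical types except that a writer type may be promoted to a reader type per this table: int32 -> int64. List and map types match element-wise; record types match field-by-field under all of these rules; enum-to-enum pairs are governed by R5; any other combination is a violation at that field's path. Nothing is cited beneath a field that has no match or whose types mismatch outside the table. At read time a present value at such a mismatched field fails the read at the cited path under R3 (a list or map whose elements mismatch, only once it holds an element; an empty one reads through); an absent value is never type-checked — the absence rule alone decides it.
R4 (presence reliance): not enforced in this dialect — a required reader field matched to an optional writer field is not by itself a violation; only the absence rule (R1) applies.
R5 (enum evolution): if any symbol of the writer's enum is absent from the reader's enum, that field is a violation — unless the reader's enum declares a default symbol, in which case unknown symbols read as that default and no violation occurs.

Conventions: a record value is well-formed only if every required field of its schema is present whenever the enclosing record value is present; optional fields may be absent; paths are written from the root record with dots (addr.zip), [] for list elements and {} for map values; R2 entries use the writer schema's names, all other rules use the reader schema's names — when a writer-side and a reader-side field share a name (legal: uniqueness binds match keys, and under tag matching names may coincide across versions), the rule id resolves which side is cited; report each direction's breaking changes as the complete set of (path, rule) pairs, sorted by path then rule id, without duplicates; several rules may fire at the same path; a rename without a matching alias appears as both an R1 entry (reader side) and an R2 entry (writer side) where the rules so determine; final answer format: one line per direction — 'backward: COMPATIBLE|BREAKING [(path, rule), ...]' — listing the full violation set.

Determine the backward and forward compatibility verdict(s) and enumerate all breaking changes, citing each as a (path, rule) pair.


backward: BREAKING [(codes, R1), (factor, R1), (zip, R1)]; forward: BREAKING [(codes, R1), (role, R5)]

the writer's type comes first in each Event pair
backward for Event (reader v2, writer v1):
  role <- role (State -> State, writer required)
  codes has no writer counterpart
  factor has no writer counterpart
  verified <- verified (bool -> bool, writer required)
  height <- height (float32 -> float32, writer optional)
  zip has no writer counterpart
  enabled <- enabled (bool -> bool, writer optional)
  writer codes: unknown to reader
  rule R1 violated at codes
  rule R1 violated at factor
  rule R1 violated at zip
  backward on Event therefore BREAKING (3)
forward for Event (reader v1, writer v2):
  role <- role (State -> State, writer required)
  codes has no writer counterpart
  verified <- verified (bool -> bool, writer required)
  height <- height (float32 -> float32, writer optional)
  enabled <- enabled (bool -> bool, writer optional)
  writer codes: unknown to reader
  writer factor: unknown to reader
  writer zip: unknown to reader
  rule R1 violated at codes
  rule R5 violated at role
  forward on Event therefore BREAKING (2)


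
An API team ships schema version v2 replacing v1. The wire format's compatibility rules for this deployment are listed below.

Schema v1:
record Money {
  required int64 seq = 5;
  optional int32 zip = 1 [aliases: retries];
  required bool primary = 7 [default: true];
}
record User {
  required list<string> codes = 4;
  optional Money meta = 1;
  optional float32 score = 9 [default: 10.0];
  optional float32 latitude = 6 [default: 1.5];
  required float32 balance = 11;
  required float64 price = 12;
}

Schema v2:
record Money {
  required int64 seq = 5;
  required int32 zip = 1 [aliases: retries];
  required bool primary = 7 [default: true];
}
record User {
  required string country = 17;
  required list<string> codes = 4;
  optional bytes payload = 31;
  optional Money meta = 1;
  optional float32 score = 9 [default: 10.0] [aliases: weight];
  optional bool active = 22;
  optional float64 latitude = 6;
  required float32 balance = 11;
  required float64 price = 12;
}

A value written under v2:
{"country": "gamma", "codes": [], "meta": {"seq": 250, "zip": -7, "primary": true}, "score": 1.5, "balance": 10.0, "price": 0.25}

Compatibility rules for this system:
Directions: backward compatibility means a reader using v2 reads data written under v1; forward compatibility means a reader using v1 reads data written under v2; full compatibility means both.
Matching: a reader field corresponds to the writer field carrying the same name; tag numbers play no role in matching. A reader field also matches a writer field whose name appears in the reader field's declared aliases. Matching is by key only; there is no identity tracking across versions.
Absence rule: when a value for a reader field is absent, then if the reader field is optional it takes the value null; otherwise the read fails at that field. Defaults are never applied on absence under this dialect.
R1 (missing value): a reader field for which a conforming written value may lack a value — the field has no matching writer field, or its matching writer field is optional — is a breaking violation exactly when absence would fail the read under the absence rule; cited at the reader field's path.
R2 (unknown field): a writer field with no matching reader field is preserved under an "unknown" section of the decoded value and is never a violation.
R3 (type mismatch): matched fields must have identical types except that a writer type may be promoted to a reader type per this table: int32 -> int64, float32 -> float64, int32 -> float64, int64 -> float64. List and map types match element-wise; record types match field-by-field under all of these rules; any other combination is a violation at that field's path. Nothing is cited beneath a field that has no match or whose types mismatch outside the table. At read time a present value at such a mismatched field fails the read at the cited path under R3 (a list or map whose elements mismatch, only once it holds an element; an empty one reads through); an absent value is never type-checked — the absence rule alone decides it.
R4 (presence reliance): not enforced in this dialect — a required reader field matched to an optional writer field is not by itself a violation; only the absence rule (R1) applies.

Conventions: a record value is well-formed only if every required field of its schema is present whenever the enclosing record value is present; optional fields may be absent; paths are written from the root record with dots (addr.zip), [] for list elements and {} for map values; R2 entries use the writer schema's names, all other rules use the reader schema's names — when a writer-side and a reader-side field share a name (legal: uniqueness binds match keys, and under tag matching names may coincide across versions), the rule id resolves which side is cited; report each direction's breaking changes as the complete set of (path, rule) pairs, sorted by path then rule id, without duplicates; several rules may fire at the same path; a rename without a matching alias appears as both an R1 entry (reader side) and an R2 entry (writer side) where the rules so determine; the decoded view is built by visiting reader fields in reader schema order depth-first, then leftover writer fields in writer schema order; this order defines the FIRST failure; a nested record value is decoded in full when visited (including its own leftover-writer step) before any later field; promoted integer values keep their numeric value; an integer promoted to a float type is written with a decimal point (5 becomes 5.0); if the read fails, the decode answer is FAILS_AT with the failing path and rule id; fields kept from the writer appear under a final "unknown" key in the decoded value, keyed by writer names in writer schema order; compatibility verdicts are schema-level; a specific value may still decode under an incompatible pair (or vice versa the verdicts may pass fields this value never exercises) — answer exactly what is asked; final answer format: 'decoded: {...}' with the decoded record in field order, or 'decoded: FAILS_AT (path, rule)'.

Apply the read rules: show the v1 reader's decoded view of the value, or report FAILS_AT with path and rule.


each type pair in User: writer, then reader
decode (reader v1):
  codes := []
  meta.seq := 250
  meta.zip := -7
  meta.primary := true
  score := 1.5
  latitude := null (absent, optional -> null)
  balance := 10.0
  price := 0.25
  writer country: kept under "unknown"
  => decoded: {"codes": [], "meta": {"seq": 250, "zip": -7, "primary": true}, "score": 1.5, "latitude": null, "balance": 10.0, "price": 0.25, "unknown": {"country": "gamma"}}
ruling out the remaining User differences:
  added field payload to record User: optional bytes, tag 31 (in v2 it sits immediately before meta) -> triggers nothing under the printed rules; the User answer is the same either way
  field zip in record Money: optional changed to required -> affects the rule determinations only; this particular User value decodes identically
  added field active to record User: optional bool, tag 22 (in v2 it sits immediately before latitude) -> triggers nothing under the printed rules; the User answer is the same either way
  field latitude in record User: type float32 changed to float64 (its default is dropped) -> affects the rule determinations only; this particular User value decodes identically

decoded: {"codes": [], "meta": {"seq": 250, "zip": -7, "primary": true}, "score": 1.5, "latitude": null, "balance": 10.0, "price": 0.25, "unknown": {"country": "gamma"}}


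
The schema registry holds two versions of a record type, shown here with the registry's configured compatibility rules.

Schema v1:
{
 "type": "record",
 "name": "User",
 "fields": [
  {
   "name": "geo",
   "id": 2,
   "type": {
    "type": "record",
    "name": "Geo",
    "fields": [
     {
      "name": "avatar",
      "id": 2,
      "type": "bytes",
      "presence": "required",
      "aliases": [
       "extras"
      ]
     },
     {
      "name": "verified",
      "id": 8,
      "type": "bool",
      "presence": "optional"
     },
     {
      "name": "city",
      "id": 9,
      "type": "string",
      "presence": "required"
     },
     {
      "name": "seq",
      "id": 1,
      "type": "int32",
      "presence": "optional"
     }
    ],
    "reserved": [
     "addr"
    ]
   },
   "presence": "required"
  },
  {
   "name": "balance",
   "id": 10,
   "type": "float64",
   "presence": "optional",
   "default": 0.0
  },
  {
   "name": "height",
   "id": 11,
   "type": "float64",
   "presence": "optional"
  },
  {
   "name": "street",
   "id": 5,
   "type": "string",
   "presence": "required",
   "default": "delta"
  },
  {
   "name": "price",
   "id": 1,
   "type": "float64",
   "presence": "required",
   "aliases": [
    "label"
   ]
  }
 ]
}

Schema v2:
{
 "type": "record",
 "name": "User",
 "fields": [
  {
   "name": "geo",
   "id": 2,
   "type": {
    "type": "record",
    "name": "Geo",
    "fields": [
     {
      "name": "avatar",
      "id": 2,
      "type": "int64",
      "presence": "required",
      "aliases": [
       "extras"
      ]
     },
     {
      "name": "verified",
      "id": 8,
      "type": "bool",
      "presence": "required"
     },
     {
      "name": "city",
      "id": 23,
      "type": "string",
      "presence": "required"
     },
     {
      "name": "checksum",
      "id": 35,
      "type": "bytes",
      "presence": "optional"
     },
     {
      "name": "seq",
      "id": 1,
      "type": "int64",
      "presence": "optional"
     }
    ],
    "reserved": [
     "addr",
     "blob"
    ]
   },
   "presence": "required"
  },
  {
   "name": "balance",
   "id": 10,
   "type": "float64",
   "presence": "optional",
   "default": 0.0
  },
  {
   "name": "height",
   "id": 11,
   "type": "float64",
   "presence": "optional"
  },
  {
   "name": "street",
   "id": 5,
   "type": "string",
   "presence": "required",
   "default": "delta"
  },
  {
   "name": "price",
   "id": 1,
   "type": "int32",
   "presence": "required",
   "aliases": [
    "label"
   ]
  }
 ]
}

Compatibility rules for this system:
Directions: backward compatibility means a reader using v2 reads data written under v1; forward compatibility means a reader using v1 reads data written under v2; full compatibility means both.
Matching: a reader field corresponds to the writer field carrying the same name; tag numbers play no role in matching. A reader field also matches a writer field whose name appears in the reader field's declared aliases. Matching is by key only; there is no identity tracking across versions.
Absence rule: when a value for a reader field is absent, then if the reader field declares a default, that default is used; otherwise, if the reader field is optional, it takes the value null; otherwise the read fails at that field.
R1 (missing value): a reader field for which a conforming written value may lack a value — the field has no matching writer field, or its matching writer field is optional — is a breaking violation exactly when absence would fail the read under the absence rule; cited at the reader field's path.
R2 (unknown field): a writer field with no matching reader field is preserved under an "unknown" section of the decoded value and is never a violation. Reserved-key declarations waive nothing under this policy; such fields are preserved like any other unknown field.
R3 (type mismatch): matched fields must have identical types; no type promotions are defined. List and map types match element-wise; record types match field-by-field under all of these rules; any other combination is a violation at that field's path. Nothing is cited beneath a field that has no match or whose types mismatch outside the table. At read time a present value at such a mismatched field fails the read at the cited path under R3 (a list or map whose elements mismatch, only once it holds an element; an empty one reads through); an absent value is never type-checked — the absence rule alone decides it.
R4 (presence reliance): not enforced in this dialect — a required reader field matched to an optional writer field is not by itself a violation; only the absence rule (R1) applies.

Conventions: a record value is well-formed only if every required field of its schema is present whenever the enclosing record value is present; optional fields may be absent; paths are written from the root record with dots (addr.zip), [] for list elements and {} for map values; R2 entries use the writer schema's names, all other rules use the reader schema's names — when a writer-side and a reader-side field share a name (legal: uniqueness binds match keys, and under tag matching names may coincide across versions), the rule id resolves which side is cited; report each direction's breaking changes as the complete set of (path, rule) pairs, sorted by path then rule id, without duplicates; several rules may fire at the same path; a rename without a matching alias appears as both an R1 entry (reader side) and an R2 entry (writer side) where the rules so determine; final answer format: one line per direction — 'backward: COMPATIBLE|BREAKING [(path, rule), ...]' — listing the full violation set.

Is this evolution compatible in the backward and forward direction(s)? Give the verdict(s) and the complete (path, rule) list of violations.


arrows below run writer -> reader for User
checking backward for User: reader v2 against writer v1:
  writer required, Geo -> Geo: reader geo maps from writer geo
  writer optional, float64 -> float64: reader balance maps from writer balance
  writer optional, float64 -> float64: reader height maps from writer height
  writer required, string -> string: reader street maps from writer street
  writer required, float64 -> int32: reader price maps from writer price
  writer required, bytes -> int64: reader geo.avatar maps from writer geo.avatar
  writer optional, bool -> bool: reader geo.verified maps from writer geo.verified
  writer required, string -> string: reader geo.city maps from writer geo.city
  geo.checksum has no writer counterpart
  writer optional, int32 -> int64: reader geo.seq maps from writer geo.seq
  breaking: (geo.avatar, R3)
  breaking: (geo.seq, R3)
  breaking: (geo.verified, R1)
  breaking: (price, R3)
  => backward: BREAKING (4)
checking forward for User: reader v1 against writer v2:
  writer required, Geo -> Geo: reader geo maps from writer geo
  writer optional, float64 -> float64: reader balance maps from writer balance
  writer optional, float64 -> float64: reader height maps from writer height
  writer required, string -> string: reader street maps from writer street
  writer required, int32 -> float64: reader price maps from writer price
  writer required, int64 -> bytes: reader geo.avatar maps from writer geo.avatar
  writer required, bool -> bool: reader geo.verified maps from writer geo.verified
  writer required, string -> string: reader geo.city maps from writer geo.city
  writer optional, int64 -> int32: reader geo.seq maps from writer geo.seq
  geo.checksum (writer side), unknown to reader
  breaking: (geo.avatar, R3)
  breaking: (geo.seq, R3)
  breaking: (price, R3)
  => forward: BREAKING (3)

backward: BREAKING [(geo.avatar, R3), (geo.seq, R3), (geo.verified, R1), (price, R3)]; forward: BREAKING [(geo.avatar, R3), (geo.seq, R3), (price, R3)]


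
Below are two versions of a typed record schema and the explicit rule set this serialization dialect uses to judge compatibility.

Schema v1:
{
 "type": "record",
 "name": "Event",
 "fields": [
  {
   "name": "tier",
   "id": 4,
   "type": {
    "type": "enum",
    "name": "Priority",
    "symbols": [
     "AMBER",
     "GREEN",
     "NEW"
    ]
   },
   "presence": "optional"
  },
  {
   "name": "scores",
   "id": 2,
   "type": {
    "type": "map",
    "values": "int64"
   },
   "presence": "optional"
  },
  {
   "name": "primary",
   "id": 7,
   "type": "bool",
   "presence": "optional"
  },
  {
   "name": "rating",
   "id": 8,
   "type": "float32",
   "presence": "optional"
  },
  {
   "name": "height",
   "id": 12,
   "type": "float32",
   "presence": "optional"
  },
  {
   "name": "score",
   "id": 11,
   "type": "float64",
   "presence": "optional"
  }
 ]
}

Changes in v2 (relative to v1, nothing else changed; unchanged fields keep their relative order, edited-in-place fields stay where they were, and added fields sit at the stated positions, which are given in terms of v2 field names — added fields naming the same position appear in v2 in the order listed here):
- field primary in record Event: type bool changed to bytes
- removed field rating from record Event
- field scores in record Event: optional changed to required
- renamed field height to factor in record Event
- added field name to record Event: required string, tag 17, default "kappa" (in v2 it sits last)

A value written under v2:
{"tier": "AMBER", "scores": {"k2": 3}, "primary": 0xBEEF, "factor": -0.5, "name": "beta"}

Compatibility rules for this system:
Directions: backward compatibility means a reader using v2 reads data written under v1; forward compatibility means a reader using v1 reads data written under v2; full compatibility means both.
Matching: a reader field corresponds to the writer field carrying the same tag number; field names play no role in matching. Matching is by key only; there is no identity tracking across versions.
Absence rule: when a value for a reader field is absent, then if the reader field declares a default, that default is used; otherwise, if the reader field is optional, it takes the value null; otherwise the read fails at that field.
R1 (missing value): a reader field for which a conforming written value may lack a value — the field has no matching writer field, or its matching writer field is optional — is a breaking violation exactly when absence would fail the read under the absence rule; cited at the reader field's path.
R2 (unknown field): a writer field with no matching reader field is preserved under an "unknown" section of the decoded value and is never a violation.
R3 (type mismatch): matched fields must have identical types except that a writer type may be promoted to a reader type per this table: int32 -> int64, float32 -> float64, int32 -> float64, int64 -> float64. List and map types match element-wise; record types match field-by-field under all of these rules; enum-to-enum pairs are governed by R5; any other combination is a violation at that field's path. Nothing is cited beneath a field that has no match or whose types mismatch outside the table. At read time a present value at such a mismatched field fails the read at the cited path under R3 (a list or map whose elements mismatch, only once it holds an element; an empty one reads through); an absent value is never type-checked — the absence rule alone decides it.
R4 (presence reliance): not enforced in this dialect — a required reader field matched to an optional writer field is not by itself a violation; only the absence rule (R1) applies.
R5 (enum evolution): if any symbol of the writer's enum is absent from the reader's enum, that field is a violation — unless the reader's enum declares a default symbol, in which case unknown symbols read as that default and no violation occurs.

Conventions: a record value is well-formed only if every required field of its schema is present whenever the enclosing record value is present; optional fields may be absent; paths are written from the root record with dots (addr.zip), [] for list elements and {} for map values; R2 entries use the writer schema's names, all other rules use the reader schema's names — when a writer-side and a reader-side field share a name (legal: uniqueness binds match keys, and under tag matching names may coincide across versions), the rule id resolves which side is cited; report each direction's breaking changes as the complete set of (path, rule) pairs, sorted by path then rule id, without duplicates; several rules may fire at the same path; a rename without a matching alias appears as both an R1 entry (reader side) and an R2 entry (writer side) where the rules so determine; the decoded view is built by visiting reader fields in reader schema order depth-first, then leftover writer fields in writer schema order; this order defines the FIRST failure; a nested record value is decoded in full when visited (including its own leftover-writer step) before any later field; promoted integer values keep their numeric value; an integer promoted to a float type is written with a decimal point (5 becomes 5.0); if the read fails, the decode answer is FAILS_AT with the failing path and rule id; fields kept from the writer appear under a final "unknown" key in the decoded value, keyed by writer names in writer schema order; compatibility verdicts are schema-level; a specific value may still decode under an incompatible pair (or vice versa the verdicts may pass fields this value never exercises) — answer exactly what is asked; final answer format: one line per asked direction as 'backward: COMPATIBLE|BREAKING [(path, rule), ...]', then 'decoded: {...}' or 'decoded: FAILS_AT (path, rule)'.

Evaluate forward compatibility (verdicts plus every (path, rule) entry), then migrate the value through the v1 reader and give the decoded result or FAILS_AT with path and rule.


forward: BREAKING [(primary, R3)]; decoded: FAILS_AT (primary, R3)

the writer's type comes first in each Event pair
forward analysis of Event with v1 as reader and v2 as writer:
  writer optional, Priority -> Priority: reader tier maps from writer tier
  writer required, map<string, int64> -> map<string, int64>: reader scores maps from writer scores
  writer optional, bytes -> bool: reader primary maps from writer primary
  rating: no writer-side match
  writer optional, float32 -> float32: reader height maps from writer factor
  writer optional, float64 -> float64: reader score maps from writer score
  leftover writer field: name
  breaking: (primary, R3)
  => forward: BREAKING (1)
migrating the Event value to v1:
  tier := "AMBER"
  scores := {"k2": 3}
  read fails at primary under R3
  => FAILS_AT (primary, R3)
ruling out the remaining Event differences:
  removed field rating from record Event -> triggers nothing under Event's printed rules — same verdict
  field scores in record Event: optional changed to required -> matters only for Event's backward compatibility — outside the asked direction
  renamed field height to factor in record Event -> triggers nothing under Event's printed rules — same verdict
  added field name to record Event: required string, tag 17, default "kappa" (in v2 it sits last) -> triggers nothing under Event's printed rules — same verdict


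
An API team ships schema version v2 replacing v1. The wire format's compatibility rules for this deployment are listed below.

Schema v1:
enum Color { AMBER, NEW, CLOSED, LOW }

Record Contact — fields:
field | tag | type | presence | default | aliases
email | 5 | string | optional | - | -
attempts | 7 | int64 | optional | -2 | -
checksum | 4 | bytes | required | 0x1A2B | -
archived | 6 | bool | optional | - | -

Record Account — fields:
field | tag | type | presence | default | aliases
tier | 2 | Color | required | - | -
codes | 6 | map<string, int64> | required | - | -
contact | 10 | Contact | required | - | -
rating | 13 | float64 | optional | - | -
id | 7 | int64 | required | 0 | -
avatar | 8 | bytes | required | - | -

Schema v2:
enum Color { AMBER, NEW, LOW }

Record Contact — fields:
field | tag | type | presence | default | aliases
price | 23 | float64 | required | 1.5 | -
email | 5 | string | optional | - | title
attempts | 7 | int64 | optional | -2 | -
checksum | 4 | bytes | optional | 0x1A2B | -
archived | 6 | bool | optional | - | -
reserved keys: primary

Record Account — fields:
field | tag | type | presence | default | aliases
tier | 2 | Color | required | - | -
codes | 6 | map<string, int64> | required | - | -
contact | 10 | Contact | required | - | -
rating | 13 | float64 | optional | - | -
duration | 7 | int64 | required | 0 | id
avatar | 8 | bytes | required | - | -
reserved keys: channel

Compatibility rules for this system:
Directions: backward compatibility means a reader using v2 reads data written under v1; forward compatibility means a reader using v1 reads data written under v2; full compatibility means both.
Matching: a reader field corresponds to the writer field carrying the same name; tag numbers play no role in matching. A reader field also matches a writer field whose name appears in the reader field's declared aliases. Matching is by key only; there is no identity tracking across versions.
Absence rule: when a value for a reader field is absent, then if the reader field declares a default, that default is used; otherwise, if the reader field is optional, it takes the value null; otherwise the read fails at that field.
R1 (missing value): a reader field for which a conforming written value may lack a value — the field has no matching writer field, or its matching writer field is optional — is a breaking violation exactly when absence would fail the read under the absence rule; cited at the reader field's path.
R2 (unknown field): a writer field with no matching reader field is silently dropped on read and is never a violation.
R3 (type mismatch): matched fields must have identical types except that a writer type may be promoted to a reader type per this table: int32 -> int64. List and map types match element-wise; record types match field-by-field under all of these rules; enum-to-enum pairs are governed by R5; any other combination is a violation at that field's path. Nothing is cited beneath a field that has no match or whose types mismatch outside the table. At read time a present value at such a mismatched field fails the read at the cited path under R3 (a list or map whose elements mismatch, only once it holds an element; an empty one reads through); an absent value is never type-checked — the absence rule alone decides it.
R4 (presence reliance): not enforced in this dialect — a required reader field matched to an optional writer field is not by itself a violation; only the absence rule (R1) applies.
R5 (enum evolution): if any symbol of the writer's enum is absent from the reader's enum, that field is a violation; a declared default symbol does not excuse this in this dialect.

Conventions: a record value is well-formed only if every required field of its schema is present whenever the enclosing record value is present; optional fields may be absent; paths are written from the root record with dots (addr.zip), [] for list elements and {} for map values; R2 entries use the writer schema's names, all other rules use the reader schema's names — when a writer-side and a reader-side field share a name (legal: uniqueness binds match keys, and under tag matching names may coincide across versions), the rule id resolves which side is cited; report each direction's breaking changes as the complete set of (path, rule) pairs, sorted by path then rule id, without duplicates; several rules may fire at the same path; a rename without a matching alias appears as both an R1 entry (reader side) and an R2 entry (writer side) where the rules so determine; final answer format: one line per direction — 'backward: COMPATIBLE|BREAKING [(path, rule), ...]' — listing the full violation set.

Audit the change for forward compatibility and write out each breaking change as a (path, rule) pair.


in Account below, arrows point writer -> reader
forward analysis of Account with v1 as reader and v2 as writer:
  writer required, Color -> Color: reader tier maps from writer tier
  writer required, map<string, int64> -> map<string, int64>: reader codes maps from writer codes
  writer required, Contact -> Contact: reader contact maps from writer contact
  writer optional, float64 -> float64: reader rating maps from writer rating
  id: no writer match
  writer required, bytes -> bytes: reader avatar maps from writer avatar
  writer field duration has no reader counterpart
  writer optional, string -> string: reader contact.email maps from writer contact.email
  writer optional, int64 -> int64: reader contact.attempts maps from writer contact.attempts
  writer optional, bytes -> bytes: reader contact.checksum maps from writer contact.checksum
  writer optional, bool -> bool: reader contact.archived maps from writer contact.archived
  writer field contact.price has no reader counterpart
  nothing fires on Account: forward is COMPATIBLE
checking off the Account differences that do not matter here:
  added field price to record Contact: required float64, tag 23, default 1.5 (in v2 it sits immediately before email) -> fires no rule on Account, leaving the asked answer as it is
  renamed field id to duration in record Account (alias id declared on the renamed field) -> fires no rule on Account, leaving the asked answer as it is
  field checksum in record Contact: required changed to optional -> fires no rule on Account, leaving the asked answer as it is
  enum Color (field tier in record Account): symbol CLOSED removed -> affects backward compatibility only, which is not asked

forward: COMPATIBLE []


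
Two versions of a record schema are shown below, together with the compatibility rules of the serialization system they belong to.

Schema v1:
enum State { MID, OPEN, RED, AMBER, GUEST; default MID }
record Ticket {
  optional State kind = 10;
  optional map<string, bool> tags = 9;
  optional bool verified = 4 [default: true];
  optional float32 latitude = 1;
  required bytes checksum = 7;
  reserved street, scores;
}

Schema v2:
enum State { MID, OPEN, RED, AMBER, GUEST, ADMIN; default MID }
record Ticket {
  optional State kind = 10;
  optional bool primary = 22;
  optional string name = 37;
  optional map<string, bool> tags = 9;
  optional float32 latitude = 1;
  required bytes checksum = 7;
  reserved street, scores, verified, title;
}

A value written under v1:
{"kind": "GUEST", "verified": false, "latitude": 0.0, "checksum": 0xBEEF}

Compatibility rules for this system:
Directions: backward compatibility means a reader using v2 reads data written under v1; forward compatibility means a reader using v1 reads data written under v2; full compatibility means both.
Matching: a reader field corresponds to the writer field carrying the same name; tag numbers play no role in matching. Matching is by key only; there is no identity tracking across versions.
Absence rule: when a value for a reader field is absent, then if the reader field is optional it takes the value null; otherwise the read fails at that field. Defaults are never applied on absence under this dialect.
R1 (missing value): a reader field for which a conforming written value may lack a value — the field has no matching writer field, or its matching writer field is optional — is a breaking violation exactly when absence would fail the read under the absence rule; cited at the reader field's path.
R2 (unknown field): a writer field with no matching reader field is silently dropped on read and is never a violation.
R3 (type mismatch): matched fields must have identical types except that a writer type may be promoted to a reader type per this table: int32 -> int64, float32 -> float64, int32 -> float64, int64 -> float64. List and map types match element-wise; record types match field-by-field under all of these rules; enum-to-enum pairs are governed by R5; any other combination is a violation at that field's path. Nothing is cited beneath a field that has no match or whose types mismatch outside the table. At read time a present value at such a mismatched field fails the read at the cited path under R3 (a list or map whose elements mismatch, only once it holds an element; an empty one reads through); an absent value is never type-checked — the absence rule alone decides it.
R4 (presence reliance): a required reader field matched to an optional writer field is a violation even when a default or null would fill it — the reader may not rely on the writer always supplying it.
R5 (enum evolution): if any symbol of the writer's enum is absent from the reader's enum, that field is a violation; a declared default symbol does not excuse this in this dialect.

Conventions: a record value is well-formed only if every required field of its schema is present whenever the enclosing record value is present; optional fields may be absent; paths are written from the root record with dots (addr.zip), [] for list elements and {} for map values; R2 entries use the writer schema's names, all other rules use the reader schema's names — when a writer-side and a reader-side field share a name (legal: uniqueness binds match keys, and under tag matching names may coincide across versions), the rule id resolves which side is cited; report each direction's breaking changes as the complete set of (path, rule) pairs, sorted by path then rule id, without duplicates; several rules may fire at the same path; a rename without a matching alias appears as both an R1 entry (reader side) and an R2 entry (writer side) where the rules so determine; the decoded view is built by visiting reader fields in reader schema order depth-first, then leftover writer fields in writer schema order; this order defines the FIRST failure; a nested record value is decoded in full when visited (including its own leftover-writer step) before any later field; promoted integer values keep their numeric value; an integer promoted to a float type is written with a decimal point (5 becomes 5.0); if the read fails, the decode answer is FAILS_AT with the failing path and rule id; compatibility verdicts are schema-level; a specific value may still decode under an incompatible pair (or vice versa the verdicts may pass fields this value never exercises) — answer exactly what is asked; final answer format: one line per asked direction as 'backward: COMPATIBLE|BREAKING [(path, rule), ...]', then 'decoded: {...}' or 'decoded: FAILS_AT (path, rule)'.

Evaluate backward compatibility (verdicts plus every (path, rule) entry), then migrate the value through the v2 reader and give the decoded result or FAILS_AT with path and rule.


backward: COMPATIBLE []; decoded: {"kind": "GUEST", "primary": null, "name": null, "tags": null, "latitude": 0.0, "checksum": 0xBEEF}

the writer's type comes first in each Ticket pair
checking backward for Ticket: reader v2 against writer v1:
  kind: paired with writer kind (State -> State; writer optional)
  primary: no writer match
  name: no writer match
  tags: paired with writer tags (map<string, bool> -> map<string, bool>; writer optional)
  latitude: paired with writer latitude (float32 -> float32; writer optional)
  checksum: paired with writer checksum (bytes -> bytes; writer required)
  writer verified: unknown to reader
  => backward: COMPATIBLE
migrating the Ticket value to v2:
  kind := "GUEST"
  primary := null (not supplied -> null)
  name := null (not supplied -> null)
  tags := null (not supplied -> null)
  latitude := 0.0
  checksum := 0xBEEF
  writer verified: unmatched, discarded
  => decoded: {"kind": "GUEST", "primary": null, "name": null, "tags": null, "latitude": 0.0, "checksum": 0xBEEF}
remaining Ticket differences; none change what is asked:
  enum State (field kind in record Ticket): symbol ADMIN added -> matters only for Ticket's forward compatibility — outside the asked direction
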